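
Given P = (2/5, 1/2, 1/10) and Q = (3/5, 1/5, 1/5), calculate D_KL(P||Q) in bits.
0.3270 bits

KL divergence: D_KL(P||Q) = Σ p(x) log(p(x)/q(x))

Computing term by term:
  x=0: 2/5 × log_2[(2/5)/(3/5)] = 2/5 × -0.5850 = -0.2340
  x=1: 1/2 × log_2[(1/2)/(1/5)] = 1/2 × 1.3219 = 0.6610
  x=2: 1/10 × log_2[(1/10)/(1/5)] = 1/10 × -1.0000 = -0.1000

D_KL(P||Q) = 0.3270 bits

Note: KL divergence is always non-negative and equals 0 iff P = Q.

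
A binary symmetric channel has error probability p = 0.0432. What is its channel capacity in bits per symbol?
0.7432 bits

For a binary symmetric channel (BSC) with error probability p:
Capacity C = 1 - H(p) bits per symbol

where H(p) = -p log₂(p) - (1-p) log₂(1-p) is the binary entropy function.

H(0.0432) = 0.2568 bits
C = 1 - 0.2568 = 0.7432 bits per symbol

This means we can reliably transmit up to 0.7432 bits of information per channel use.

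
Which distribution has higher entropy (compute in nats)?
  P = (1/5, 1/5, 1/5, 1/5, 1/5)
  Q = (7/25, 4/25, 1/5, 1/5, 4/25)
P

Computing entropies in nats:
H(P) = 1.6094
H(Q) = 1.5866

Distribution P has higher entropy.

Intuition: The distribution closer to uniform (more spread out) has higher entropy.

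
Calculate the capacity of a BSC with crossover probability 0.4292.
0.0145 bits

For a binary symmetric channel (BSC) with error probability p:
Capacity C = 1 - H(p) bits per symbol

where H(p) = -p log₂(p) - (1-p) log₂(1-p) is the binary entropy function.

H(0.4292) = 0.9855 bits
C = 1 - 0.9855 = 0.0145 bits per symbol

This means we can reliably transmit up to 0.0145 bits of information per channel use.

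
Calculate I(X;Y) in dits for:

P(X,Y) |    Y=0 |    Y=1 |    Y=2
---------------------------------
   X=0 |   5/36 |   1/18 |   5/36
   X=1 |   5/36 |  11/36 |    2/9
0.0210 dits

Mutual information: I(X;Y) = H(X) + H(Y) - H(X,Y)

Marginals:
P(X) = (1/3, 2/3), H(X) = 0.2764 dits
P(Y) = (5/18, 13/36, 13/36), H(Y) = 0.4740 dits

Joint entropy: H(X,Y) = 0.7295 dits

I(X;Y) = 0.2764 + 0.4740 - 0.7295 = 0.0210 dits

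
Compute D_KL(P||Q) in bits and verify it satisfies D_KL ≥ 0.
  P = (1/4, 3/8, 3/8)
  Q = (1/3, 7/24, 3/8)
0.0322 bits

KL divergence satisfies the Gibbs inequality: D_KL(P||Q) ≥ 0 for all distributions P, Q.

D_KL(P||Q) = Σ p(x) log(p(x)/q(x))
Term by term:
  x=0: 1/4 × log_2[(1/4)/(1/3)] = -0.1038
  x=1: 3/8 × log_2[(3/8)/(7/24)] = 0.1360
  x=2: 3/8 × log_2[(3/8)/(3/8)] = 0.0000
D_KL(P||Q) = 0.0322 bits

D_KL(P||Q) = 0.0322 ≥ 0 ✓

This non-negativity is a fundamental property: relative entropy cannot be negative because it measures how different Q is from P.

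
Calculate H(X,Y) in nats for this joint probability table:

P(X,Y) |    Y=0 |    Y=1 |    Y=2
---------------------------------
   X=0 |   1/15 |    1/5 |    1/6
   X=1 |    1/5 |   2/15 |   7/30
1.7312 nats

Joint entropy is H(X,Y) = -Σ_{x,y} p(x,y) log p(x,y).

Summing over all non-zero entries:
H(X,Y) = -[1/15·log_e(1/15) + 1/5·log_e(1/5) + 1/6·log_e(1/6) + 1/5·log_e(1/5) + 2/15·log_e(2/15) + 7/30·log_e(7/30)]
H(X,Y) = 1.7312 nats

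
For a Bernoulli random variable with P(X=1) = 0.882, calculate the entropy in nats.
0.3629 nats

The binary entropy function is:
H(p) = -p log(p) - (1-p) log(1-p)

H(0.882) = -0.882 × log_e(0.882) - 0.118 × log_e(0.118)
H(0.882) = 0.3629 nats

Note: Binary entropy is maximized at p=0.5 (H=1 bit) and minimized at p=0 or p=1 (H=0).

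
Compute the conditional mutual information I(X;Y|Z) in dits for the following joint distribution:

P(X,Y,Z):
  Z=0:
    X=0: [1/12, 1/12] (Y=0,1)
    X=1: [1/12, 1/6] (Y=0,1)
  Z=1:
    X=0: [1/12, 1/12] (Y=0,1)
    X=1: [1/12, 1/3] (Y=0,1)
0.0133 dits

Conditional mutual information: I(X;Y|Z) = H(X|Z) + H(Y|Z) - H(X,Y|Z)

H(Z) = 0.2950
H(X,Z) = 0.5683 → H(X|Z) = 0.2734
H(Y,Z) = 0.5683 → H(Y|Z) = 0.2734
H(X,Y,Z) = 0.8283 → H(X,Y|Z) = 0.5334

I(X;Y|Z) = 0.2734 + 0.2734 - 0.5334 = 0.0133 dits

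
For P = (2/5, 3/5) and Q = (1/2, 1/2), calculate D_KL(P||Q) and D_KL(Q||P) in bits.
D_KL(P||Q) = 0.0290, D_KL(Q||P) = 0.0294

KL divergence is not symmetric: D_KL(P||Q) ≠ D_KL(Q||P) in general.

D_KL(P||Q) = 0.0290 bits
D_KL(Q||P) = 0.0294 bits

No, they are not equal!

This asymmetry is why KL divergence is not a true distance metric.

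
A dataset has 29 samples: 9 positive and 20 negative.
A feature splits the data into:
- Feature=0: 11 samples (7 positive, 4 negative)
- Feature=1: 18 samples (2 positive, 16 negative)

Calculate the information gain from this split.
0.2225 bits

Information Gain = H(Y) - H(Y|Feature)

Before split:
P(positive) = 9/29 = 0.3103
H(Y) = 0.8936 bits

After split:
Feature=0: H = 0.9457 bits (weight = 11/29)
Feature=1: H = 0.5033 bits (weight = 18/29)
H(Y|Feature) = (11/29)×0.9457 + (18/29)×0.5033 = 0.6711 bits

Information Gain = 0.8936 - 0.6711 = 0.2225 bits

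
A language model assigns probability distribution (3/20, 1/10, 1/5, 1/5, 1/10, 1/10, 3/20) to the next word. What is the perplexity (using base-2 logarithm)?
6.7106

Perplexity is 2^H (or exp(H) for natural log).

First, H = -Σ p log p = 2.7464 bits
Perplexity = 2^2.7464 = 6.7106

Interpretation: The model's uncertainty is equivalent to choosing uniformly among 6.7 options.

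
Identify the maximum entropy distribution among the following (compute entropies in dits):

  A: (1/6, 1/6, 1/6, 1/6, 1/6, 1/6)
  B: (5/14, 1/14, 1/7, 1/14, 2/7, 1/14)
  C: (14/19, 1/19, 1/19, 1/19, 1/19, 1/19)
A

For a discrete distribution over n outcomes, entropy is maximized by the uniform distribution.

Computing entropies:
H(A) = 0.7782 dits
H(B) = 0.6815 dits
H(C) = 0.4342 dits

The uniform distribution (where all probabilities equal 1/6) achieves the maximum entropy of log_10(6) = 0.7782 dits.

Distribution A has the highest entropy.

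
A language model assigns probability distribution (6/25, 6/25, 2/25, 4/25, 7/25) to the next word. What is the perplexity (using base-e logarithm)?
4.6493

Perplexity is e^H (or exp(H) for natural log).

First, H = -Σ p log p = 1.5367 nats
Perplexity = e^1.5367 = 4.6493

Interpretation: The model's uncertainty is equivalent to choosing uniformly among 4.6 options.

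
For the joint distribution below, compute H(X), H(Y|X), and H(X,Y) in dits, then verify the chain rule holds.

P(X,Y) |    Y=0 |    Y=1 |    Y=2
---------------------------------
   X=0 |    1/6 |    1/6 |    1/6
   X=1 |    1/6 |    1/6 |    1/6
H(X,Y) = 0.7782, H(X) = 0.3010, H(Y|X) = 0.4771 (all in dits)

Chain rule: H(X,Y) = H(X) + H(Y|X)

Left side — joint entropy directly:
H(X,Y) = -Σ p(x,y) log p(x,y) = 0.7782 dits

Right side — compute H(Y|X) from the conditional distributions:
P(X) = (1/2, 1/2), so H(X) = 0.3010 dits
H(Y|X) = Σ_x P(X=x) · H(Y|X=x):
  P(Y|X=0) = (1/3, 1/3, 1/3), H(Y|X=0) = 0.4771, weight P(X=0) = 1/2
  P(Y|X=1) = (1/3, 1/3, 1/3), H(Y|X=1) = 0.4771, weight P(X=1) = 1/2
H(Y|X) = 0.4771 dits

H(X) + H(Y|X) = 0.3010 + 0.4771 = 0.7782 dits

Both sides equal 0.7782 dits. ✓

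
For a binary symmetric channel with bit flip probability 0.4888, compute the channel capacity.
0.0004 bits

For a binary symmetric channel (BSC) with error probability p:
Capacity C = 1 - H(p) bits per symbol

where H(p) = -p log₂(p) - (1-p) log₂(1-p) is the binary entropy function.

H(0.4888) = 0.9996 bits
C = 1 - 0.9996 = 0.0004 bits per symbol

This means we can reliably transmit up to 0.0004 bits of information per channel use.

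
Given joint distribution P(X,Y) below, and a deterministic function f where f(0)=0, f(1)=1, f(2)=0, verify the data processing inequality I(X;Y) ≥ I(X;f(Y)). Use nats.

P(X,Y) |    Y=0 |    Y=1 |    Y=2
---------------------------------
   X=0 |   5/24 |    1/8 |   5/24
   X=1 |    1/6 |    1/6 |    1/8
I(X;Y) = 0.0124, I(X;f(Y)) = 0.0106, inequality holds: 0.0124 ≥ 0.0106

Data Processing Inequality: For any Markov chain X → Y → Z, we have I(X;Y) ≥ I(X;Z).

Here Z = f(Y) is a deterministic function of Y, forming X → Y → Z.

Original I(X;Y) = 0.0124 nats

After applying f:
P(X,Z) where Z=f(Y):
- P(X,Z=0) = P(X,Y=0) + P(X,Y=2)
- P(X,Z=1) = P(X,Y=1)

I(X;Z) = I(X;f(Y)) = 0.0106 nats

Verification: 0.0124 ≥ 0.0106 ✓

Information cannot be created by processing; the function f can only lose information about X.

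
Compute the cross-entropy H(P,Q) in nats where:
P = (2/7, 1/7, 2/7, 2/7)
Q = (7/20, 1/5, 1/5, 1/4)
1.3858 nats

Cross-entropy: H(P,Q) = -Σ p(x) log q(x)

Alternatively: H(P,Q) = H(P) + D_KL(P||Q)
H(P) = 1.3518 nats
D_KL(P||Q) = 0.0340 nats

H(P,Q) = 1.3518 + 0.0340 = 1.3858 nats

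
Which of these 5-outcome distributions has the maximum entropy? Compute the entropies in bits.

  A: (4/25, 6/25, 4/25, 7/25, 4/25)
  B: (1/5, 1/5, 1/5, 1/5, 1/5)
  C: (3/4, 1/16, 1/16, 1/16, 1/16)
B

For a discrete distribution over n outcomes, entropy is maximized by the uniform distribution.

Computing entropies:
H(A) = 2.2774 bits
H(B) = 2.3219 bits
H(C) = 1.3113 bits

The uniform distribution (where all probabilities equal 1/5) achieves the maximum entropy of log_2(5) = 2.3219 bits.

Distribution B has the highest entropy.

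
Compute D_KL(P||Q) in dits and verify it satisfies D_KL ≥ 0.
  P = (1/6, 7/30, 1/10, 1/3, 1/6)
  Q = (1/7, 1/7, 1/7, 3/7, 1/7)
0.0202 dits

KL divergence satisfies the Gibbs inequality: D_KL(P||Q) ≥ 0 for all distributions P, Q.

D_KL(P||Q) = Σ p(x) log(p(x)/q(x))
Term by term:
  x=0: 1/6 × log_10[(1/6)/(1/7)] = 0.0112
  x=1: 7/30 × log_10[(7/30)/(1/7)] = 0.0497
  x=2: 1/10 × log_10[(1/10)/(1/7)] = -0.0155
  x=3: 1/3 × log_10[(1/3)/(3/7)] = -0.0364
  x=4: 1/6 × log_10[(1/6)/(1/7)] = 0.0112
D_KL(P||Q) = 0.0202 dits

D_KL(P||Q) = 0.0202 ≥ 0 ✓

This non-negativity is a fundamental property: relative entropy cannot be negative because it measures how different Q is from P.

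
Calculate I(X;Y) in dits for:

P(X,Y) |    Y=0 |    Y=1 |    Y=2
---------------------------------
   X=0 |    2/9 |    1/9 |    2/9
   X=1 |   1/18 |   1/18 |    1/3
0.0295 dits

Mutual information: I(X;Y) = H(X) + H(Y) - H(X,Y)

Marginals:
P(X) = (5/9, 4/9), H(X) = 0.2983 dits
P(Y) = (5/18, 1/6, 5/9), H(Y) = 0.4260 dits

Joint entropy: H(X,Y) = 0.6949 dits

I(X;Y) = 0.2983 + 0.4260 - 0.6949 = 0.0295 dits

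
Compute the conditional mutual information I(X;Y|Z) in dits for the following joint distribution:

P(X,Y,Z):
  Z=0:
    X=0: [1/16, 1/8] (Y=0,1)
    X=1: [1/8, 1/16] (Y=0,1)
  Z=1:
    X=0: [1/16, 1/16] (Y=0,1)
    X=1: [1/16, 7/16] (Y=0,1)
0.0256 dits

Conditional mutual information: I(X;Y|Z) = H(X|Z) + H(Y|Z) - H(X,Y|Z)

H(Z) = 0.2873
H(X,Z) = 0.5360 → H(X|Z) = 0.2487
H(Y,Z) = 0.5360 → H(Y|Z) = 0.2487
H(X,Y,Z) = 0.7591 → H(X,Y|Z) = 0.4718

I(X;Y|Z) = 0.2487 + 0.2487 - 0.4718 = 0.0256 dits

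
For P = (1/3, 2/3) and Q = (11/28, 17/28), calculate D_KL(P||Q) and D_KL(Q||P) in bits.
D_KL(P||Q) = 0.0109, D_KL(Q||P) = 0.0112

KL divergence is not symmetric: D_KL(P||Q) ≠ D_KL(Q||P) in general.

D_KL(P||Q) = 0.0109 bits
D_KL(Q||P) = 0.0112 bits

No, they are not equal!

This asymmetry is why KL divergence is not a true distance metric.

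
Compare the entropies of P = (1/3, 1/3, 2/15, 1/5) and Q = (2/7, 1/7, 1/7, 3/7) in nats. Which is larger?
P

Computing entropies in nats:
H(P) = 1.3229
H(Q) = 1.2770

Distribution P has higher entropy.

Intuition: The distribution closer to uniform (more spread out) has higher entropy.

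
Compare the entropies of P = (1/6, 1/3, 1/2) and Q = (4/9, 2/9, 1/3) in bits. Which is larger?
Q

Computing entropies in bits:
H(P) = 1.4591
H(Q) = 1.5305

Distribution Q has higher entropy.

Intuition: The distribution closer to uniform (more spread out) has higher entropy.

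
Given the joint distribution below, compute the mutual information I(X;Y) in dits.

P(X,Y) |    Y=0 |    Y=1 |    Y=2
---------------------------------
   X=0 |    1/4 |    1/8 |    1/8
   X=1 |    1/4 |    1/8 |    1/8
0.0000 dits

Mutual information: I(X;Y) = H(X) + H(Y) - H(X,Y)

Marginals:
P(X) = (1/2, 1/2), H(X) = 0.3010 dits
P(Y) = (1/2, 1/4, 1/4), H(Y) = 0.4515 dits

Joint entropy: H(X,Y) = 0.7526 dits

I(X;Y) = 0.3010 + 0.4515 - 0.7526 = 0.0000 dits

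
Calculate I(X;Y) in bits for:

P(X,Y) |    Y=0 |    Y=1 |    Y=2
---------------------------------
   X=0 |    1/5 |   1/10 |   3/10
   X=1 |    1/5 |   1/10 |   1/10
0.0464 bits

Mutual information: I(X;Y) = H(X) + H(Y) - H(X,Y)

Marginals:
P(X) = (3/5, 2/5), H(X) = 0.9710 bits
P(Y) = (2/5, 1/5, 2/5), H(Y) = 1.5219 bits

Joint entropy: H(X,Y) = 2.4464 bits

I(X;Y) = 0.9710 + 1.5219 - 2.4464 = 0.0464 bits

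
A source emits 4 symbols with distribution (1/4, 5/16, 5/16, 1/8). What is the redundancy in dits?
0.0229 dits

Redundancy measures how far a source is from maximum entropy:
R = H_max - H(X)

Maximum entropy for 4 symbols: H_max = log_10(4) = 0.6021 dits
Actual entropy: H(X) = 0.5791 dits
Redundancy: R = 0.6021 - 0.5791 = 0.0229 dits

This redundancy represents potential for compression: the source could be compressed by 0.0229 dits per symbol.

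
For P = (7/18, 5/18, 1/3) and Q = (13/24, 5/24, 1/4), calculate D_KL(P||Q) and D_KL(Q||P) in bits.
D_KL(P||Q) = 0.0677, D_KL(Q||P) = 0.0687

KL divergence is not symmetric: D_KL(P||Q) ≠ D_KL(Q||P) in general.

D_KL(P||Q) = 0.0677 bits
D_KL(Q||P) = 0.0687 bits

No, they are not equal!

This asymmetry is why KL divergence is not a true distance metric.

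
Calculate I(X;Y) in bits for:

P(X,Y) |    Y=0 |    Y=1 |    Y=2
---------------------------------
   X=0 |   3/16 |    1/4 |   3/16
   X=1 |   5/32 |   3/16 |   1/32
0.0523 bits

Mutual information: I(X;Y) = H(X) + H(Y) - H(X,Y)

Marginals:
P(X) = (5/8, 3/8), H(X) = 0.9544 bits
P(Y) = (11/32, 7/16, 7/32), H(Y) = 1.5310 bits

Joint entropy: H(X,Y) = 2.4332 bits

I(X;Y) = 0.9544 + 1.5310 - 2.4332 = 0.0523 bits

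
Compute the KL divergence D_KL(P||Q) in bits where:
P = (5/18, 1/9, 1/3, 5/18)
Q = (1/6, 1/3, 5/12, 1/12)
0.4038 bits

KL divergence: D_KL(P||Q) = Σ p(x) log(p(x)/q(x))

Computing term by term:
  x=0: 5/18 × log_2[(5/18)/(1/6)] = 5/18 × 0.7370 = 0.2047
  x=1: 1/9 × log_2[(1/9)/(1/3)] = 1/9 × -1.5850 = -0.1761
  x=2: 1/3 × log_2[(1/3)/(5/12)] = 1/3 × -0.3219 = -0.1073
  x=3: 5/18 × log_2[(5/18)/(1/12)] = 5/18 × 1.7370 = 0.4825

D_KL(P||Q) = 0.4038 bits

Note: KL divergence is always non-negative and equals 0 iff P = Q.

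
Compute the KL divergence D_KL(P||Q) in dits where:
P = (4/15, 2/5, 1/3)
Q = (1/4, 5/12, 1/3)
0.0004 dits

KL divergence: D_KL(P||Q) = Σ p(x) log(p(x)/q(x))

Computing term by term:
  x=0: 4/15 × log_10[(4/15)/(1/4)] = 4/15 × 0.0280 = 0.0075
  x=1: 2/5 × log_10[(2/5)/(5/12)] = 2/5 × -0.0177 = -0.0071
  x=2: 1/3 × log_10[(1/3)/(1/3)] = 1/3 × 0.0000 = 0.0000

D_KL(P||Q) = 0.0004 dits

Note: KL divergence is always non-negative and equals 0 iff P = Q.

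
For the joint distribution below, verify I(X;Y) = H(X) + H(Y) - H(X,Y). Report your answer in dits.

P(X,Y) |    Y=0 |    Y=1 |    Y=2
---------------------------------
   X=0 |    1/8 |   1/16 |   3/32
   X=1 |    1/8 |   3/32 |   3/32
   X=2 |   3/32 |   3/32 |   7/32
I(X;Y) = 0.0133 dits

Mutual information has multiple equivalent forms:
- I(X;Y) = H(X) - H(X|Y)
- I(X;Y) = H(Y) - H(Y|X)
- I(X;Y) = H(X) + H(Y) - H(X,Y)

Computing all quantities:
H(X) = 0.4717, H(Y) = 0.4689, H(X,Y) = 0.9273
H(X|Y) = 0.4584, H(Y|X) = 0.4556

Verification:
H(X) - H(X|Y) = 0.4717 - 0.4584 = 0.0133
H(Y) - H(Y|X) = 0.4689 - 0.4556 = 0.0133
H(X) + H(Y) - H(X,Y) = 0.4717 + 0.4689 - 0.9273 = 0.0133

All forms give I(X;Y) = 0.0133 dits. ✓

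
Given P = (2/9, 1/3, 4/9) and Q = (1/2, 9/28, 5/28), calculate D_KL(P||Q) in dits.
0.1030 dits

KL divergence: D_KL(P||Q) = Σ p(x) log(p(x)/q(x))

Computing term by term:
  x=0: 2/9 × log_10[(2/9)/(1/2)] = 2/9 × -0.3522 = -0.0783
  x=1: 1/3 × log_10[(1/3)/(9/28)] = 1/3 × 0.0158 = 0.0053
  x=2: 4/9 × log_10[(4/9)/(5/28)] = 4/9 × 0.3960 = 0.1760

D_KL(P||Q) = 0.1030 dits

Note: KL divergence is always non-negative and equals 0 iff P = Q.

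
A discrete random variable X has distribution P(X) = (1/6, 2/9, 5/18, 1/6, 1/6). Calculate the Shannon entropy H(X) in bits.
2.2880 bits

Shannon entropy is H(X) = -Σ p(x) log p(x).

For P = (1/6, 2/9, 5/18, 1/6, 1/6):
H = -1/6 × log_2(1/6) -2/9 × log_2(2/9) -5/18 × log_2(5/18) -1/6 × log_2(1/6) -1/6 × log_2(1/6)
H = 2.2880 bits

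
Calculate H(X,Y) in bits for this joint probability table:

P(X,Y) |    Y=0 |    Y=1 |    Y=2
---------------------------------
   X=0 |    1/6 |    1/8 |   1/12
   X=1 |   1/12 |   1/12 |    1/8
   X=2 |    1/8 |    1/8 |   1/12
3.1258 bits

Joint entropy is H(X,Y) = -Σ_{x,y} p(x,y) log p(x,y).

Summing over all non-zero entries:
H(X,Y) = -[1/6·log_2(1/6) + 1/8·log_2(1/8) + 1/12·log_2(1/12) + 1/12·log_2(1/12) + 1/12·log_2(1/12) + 1/8·log_2(1/8) + 1/8·log_2(1/8) + 1/8·log_2(1/8) + 1/12·log_2(1/12)]
H(X,Y) = 3.1258 bits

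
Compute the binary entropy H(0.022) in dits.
0.0459 dits

The binary entropy function is:
H(p) = -p log(p) - (1-p) log(1-p)

H(0.022) = -0.022 × log_10(0.022) - 0.978 × log_10(0.978)
H(0.022) = 0.0459 dits

Note: Binary entropy is maximized at p=0.5 (H=1 bit) and minimized at p=0 or p=1 (H=0).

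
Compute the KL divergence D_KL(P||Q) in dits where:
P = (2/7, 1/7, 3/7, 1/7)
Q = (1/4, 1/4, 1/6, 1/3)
0.1051 dits

KL divergence: D_KL(P||Q) = Σ p(x) log(p(x)/q(x))

Computing term by term:
  x=0: 2/7 × log_10[(2/7)/(1/4)] = 2/7 × 0.0580 = 0.0166
  x=1: 1/7 × log_10[(1/7)/(1/4)] = 1/7 × -0.2430 = -0.0347
  x=2: 3/7 × log_10[(3/7)/(1/6)] = 3/7 × 0.4102 = 0.1758
  x=3: 1/7 × log_10[(1/7)/(1/3)] = 1/7 × -0.3680 = -0.0526

D_KL(P||Q) = 0.1051 dits

Note: KL divergence is always non-negative and equals 0 iff P = Q.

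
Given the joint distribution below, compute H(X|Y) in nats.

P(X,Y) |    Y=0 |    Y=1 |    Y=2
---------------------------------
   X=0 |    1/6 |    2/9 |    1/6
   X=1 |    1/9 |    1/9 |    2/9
0.6647 nats

Using the chain rule: H(X|Y) = H(X,Y) - H(Y)

First, compute H(X,Y) = 1.7540 nats

Marginal P(Y) = (5/18, 1/3, 7/18)
H(Y) = 1.0893 nats

H(X|Y) = H(X,Y) - H(Y) = 1.7540 - 1.0893 = 0.6647 nats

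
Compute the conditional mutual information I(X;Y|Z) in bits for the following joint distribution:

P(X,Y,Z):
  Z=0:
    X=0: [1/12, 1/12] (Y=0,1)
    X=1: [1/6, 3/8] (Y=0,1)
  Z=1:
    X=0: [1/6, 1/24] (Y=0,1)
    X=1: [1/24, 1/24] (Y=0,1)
0.0325 bits

Conditional mutual information: I(X;Y|Z) = H(X|Z) + H(Y|Z) - H(X,Y|Z)

H(Z) = 0.8709
H(X,Z) = 1.6802 → H(X|Z) = 0.8093
H(Y,Z) = 1.7861 → H(Y|Z) = 0.9152
H(X,Y,Z) = 2.5629 → H(X,Y|Z) = 1.6920

I(X;Y|Z) = 0.8093 + 0.9152 - 1.6920 = 0.0325 bits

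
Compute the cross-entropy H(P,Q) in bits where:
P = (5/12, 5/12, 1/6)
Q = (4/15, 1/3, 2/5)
1.6753 bits

Cross-entropy: H(P,Q) = -Σ p(x) log q(x)

Alternatively: H(P,Q) = H(P) + D_KL(P||Q)
H(P) = 1.4834 bits
D_KL(P||Q) = 0.1919 bits

H(P,Q) = 1.4834 + 0.1919 = 1.6753 bits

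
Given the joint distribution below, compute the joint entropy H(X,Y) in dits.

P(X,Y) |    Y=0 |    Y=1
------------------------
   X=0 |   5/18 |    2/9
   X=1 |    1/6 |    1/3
0.5884 dits

Joint entropy is H(X,Y) = -Σ_{x,y} p(x,y) log p(x,y).

Summing over all non-zero entries:
H(X,Y) = -[5/18·log_10(5/18) + 2/9·log_10(2/9) + 1/6·log_10(1/6) + 1/3·log_10(1/3)]
H(X,Y) = 0.5884 dits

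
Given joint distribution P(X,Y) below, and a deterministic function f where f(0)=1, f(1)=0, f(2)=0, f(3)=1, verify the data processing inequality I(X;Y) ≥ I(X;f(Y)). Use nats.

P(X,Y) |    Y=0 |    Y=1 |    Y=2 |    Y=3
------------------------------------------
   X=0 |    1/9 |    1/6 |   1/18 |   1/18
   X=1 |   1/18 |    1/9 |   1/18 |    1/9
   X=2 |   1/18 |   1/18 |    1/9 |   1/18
I(X;Y) = 0.0590, I(X;f(Y)) = 0.0034, inequality holds: 0.0590 ≥ 0.0034

Data Processing Inequality: For any Markov chain X → Y → Z, we have I(X;Y) ≥ I(X;Z).

Here Z = f(Y) is a deterministic function of Y, forming X → Y → Z.

Original I(X;Y) = 0.0590 nats

After applying f:
P(X,Z) where Z=f(Y):
- P(X,Z=0) = P(X,Y=1) + P(X,Y=2)
- P(X,Z=1) = P(X,Y=0) + P(X,Y=3)

I(X;Z) = I(X;f(Y)) = 0.0034 nats

Verification: 0.0590 ≥ 0.0034 ✓

Information cannot be created by processing; the function f can only lose information about X.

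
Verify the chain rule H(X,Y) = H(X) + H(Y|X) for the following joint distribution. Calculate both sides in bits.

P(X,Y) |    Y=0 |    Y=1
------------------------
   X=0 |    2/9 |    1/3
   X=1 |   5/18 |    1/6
H(X,Y) = 1.9547, H(X) = 0.9911, H(Y|X) = 0.9636 (all in bits)

Chain rule: H(X,Y) = H(X) + H(Y|X)

Left side — joint entropy directly:
H(X,Y) = -Σ p(x,y) log p(x,y) = 1.9547 bits

Right side — compute H(Y|X) from the conditional distributions:
P(X) = (5/9, 4/9), so H(X) = 0.9911 bits
H(Y|X) = Σ_x P(X=x) · H(Y|X=x):
  P(Y|X=0) = (2/5, 3/5), H(Y|X=0) = 0.9710, weight P(X=0) = 5/9
  P(Y|X=1) = (5/8, 3/8), H(Y|X=1) = 0.9544, weight P(X=1) = 4/9
H(Y|X) = 0.9636 bits

H(X) + H(Y|X) = 0.9911 + 0.9636 = 1.9547 bits

Both sides equal 1.9547 bits. ✓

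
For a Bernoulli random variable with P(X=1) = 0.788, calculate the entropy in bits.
0.7453 bits

The binary entropy function is:
H(p) = -p log(p) - (1-p) log(1-p)

H(0.788) = -0.788 × log_2(0.788) - 0.212 × log_2(0.212)
H(0.788) = 0.7453 bits

Note: Binary entropy is maximized at p=0.5 (H=1 bit) and minimized at p=0 or p=1 (H=0).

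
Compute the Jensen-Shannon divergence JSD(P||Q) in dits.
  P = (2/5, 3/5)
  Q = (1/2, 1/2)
0.0022 dits

Jensen-Shannon divergence is:
JSD(P||Q) = 0.5 × D_KL(P||M) + 0.5 × D_KL(Q||M)
where M = 0.5 × (P + Q) is the mixture distribution.

M = 0.5 × (2/5, 3/5) + 0.5 × (1/2, 1/2) = (9/20, 11/20)

D_KL(P||M) = 0.0022 dits
D_KL(Q||M) = 0.0022 dits

JSD(P||Q) = 0.5 × 0.0022 + 0.5 × 0.0022 = 0.0022 dits

Unlike KL divergence, JSD is symmetric and bounded: 0 ≤ JSD ≤ log(2).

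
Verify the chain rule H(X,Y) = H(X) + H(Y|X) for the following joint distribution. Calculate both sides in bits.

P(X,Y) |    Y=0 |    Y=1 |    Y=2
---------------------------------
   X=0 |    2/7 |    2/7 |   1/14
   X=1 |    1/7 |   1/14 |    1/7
H(X,Y) = 2.3788, H(X) = 0.9403, H(Y|X) = 1.4385 (all in bits)

Chain rule: H(X,Y) = H(X) + H(Y|X)

Left side — joint entropy directly:
H(X,Y) = -Σ p(x,y) log p(x,y) = 2.3788 bits

Right side — compute H(Y|X) from the conditional distributions:
P(X) = (9/14, 5/14), so H(X) = 0.9403 bits
H(Y|X) = Σ_x P(X=x) · H(Y|X=x):
  P(Y|X=0) = (4/9, 4/9, 1/9), H(Y|X=0) = 1.3921, weight P(X=0) = 9/14
  P(Y|X=1) = (2/5, 1/5, 2/5), H(Y|X=1) = 1.5219, weight P(X=1) = 5/14
H(Y|X) = 1.4385 bits

H(X) + H(Y|X) = 0.9403 + 1.4385 = 2.3788 bits

Both sides equal 2.3788 bits. ✓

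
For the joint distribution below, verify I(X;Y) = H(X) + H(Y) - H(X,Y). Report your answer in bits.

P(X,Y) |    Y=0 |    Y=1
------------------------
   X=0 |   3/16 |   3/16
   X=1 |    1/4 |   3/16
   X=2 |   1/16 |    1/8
I(X;Y) = 0.0218 bits

Mutual information has multiple equivalent forms:
- I(X;Y) = H(X) - H(X|Y)
- I(X;Y) = H(Y) - H(Y|X)
- I(X;Y) = H(X) + H(Y) - H(X,Y)

Computing all quantities:
H(X) = 1.5052, H(Y) = 1.0000, H(X,Y) = 2.4835
H(X|Y) = 1.4835, H(Y|X) = 0.9782

Verification:
H(X) - H(X|Y) = 1.5052 - 1.4835 = 0.0218
H(Y) - H(Y|X) = 1.0000 - 0.9782 = 0.0218
H(X) + H(Y) - H(X,Y) = 1.5052 + 1.0000 - 2.4835 = 0.0218

All forms give I(X;Y) = 0.0218 bits. ✓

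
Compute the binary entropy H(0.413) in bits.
0.9780 bits

The binary entropy function is:
H(p) = -p log(p) - (1-p) log(1-p)

H(0.413) = -0.413 × log_2(0.413) - 0.587 × log_2(0.587)
H(0.413) = 0.9780 bits

Note: Binary entropy is maximized at p=0.5 (H=1 bit) and minimized at p=0 or p=1 (H=0).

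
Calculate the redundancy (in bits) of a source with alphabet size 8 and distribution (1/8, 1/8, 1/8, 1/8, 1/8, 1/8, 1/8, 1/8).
0.0000 bits

Redundancy measures how far a source is from maximum entropy:
R = H_max - H(X)

Maximum entropy for 8 symbols: H_max = log_2(8) = 3.0000 bits
Actual entropy: H(X) = 3.0000 bits
Redundancy: R = 3.0000 - 3.0000 = 0.0000 bits

This redundancy represents potential for compression: the source could be compressed by 0.0000 bits per symbol.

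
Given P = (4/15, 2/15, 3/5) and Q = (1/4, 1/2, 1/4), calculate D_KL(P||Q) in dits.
0.1591 dits

KL divergence: D_KL(P||Q) = Σ p(x) log(p(x)/q(x))

Computing term by term:
  x=0: 4/15 × log_10[(4/15)/(1/4)] = 4/15 × 0.0280 = 0.0075
  x=1: 2/15 × log_10[(2/15)/(1/2)] = 2/15 × -0.5740 = -0.0765
  x=2: 3/5 × log_10[(3/5)/(1/4)] = 3/5 × 0.3802 = 0.2281

D_KL(P||Q) = 0.1591 dits

Note: KL divergence is always non-negative and equals 0 iff P = Q.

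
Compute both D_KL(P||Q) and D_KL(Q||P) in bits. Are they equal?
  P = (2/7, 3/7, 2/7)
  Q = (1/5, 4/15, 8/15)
D_KL(P||Q) = 0.1831, D_KL(Q||P) = 0.1948

KL divergence is not symmetric: D_KL(P||Q) ≠ D_KL(Q||P) in general.

D_KL(P||Q) = 0.1831 bits
D_KL(Q||P) = 0.1948 bits

No, they are not equal!

This asymmetry is why KL divergence is not a true distance metric.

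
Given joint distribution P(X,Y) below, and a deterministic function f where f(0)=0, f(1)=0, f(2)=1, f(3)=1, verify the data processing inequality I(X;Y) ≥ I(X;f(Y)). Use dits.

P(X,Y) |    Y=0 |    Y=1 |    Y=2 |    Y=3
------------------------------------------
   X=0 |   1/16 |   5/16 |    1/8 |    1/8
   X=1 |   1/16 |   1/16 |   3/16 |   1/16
I(X;Y) = 0.0331, I(X;f(Y)) = 0.0147, inequality holds: 0.0331 ≥ 0.0147

Data Processing Inequality: For any Markov chain X → Y → Z, we have I(X;Y) ≥ I(X;Z).

Here Z = f(Y) is a deterministic function of Y, forming X → Y → Z.

Original I(X;Y) = 0.0331 dits

After applying f:
P(X,Z) where Z=f(Y):
- P(X,Z=0) = P(X,Y=0) + P(X,Y=1)
- P(X,Z=1) = P(X,Y=2) + P(X,Y=3)

I(X;Z) = I(X;f(Y)) = 0.0147 dits

Verification: 0.0331 ≥ 0.0147 ✓

Information cannot be created by processing; the function f can only lose information about X.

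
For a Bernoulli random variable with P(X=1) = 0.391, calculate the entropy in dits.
0.2906 dits

The binary entropy function is:
H(p) = -p log(p) - (1-p) log(1-p)

H(0.391) = -0.391 × log_10(0.391) - 0.609 × log_10(0.609)
H(0.391) = 0.2906 dits

Note: Binary entropy is maximized at p=0.5 (H=1 bit) and minimized at p=0 or p=1 (H=0).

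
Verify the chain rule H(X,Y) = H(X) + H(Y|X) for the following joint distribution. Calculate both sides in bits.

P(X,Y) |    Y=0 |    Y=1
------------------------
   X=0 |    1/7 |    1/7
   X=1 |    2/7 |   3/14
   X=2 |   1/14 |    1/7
H(X,Y) = 2.4677, H(X) = 1.4926, H(Y|X) = 0.9751 (all in bits)

Chain rule: H(X,Y) = H(X) + H(Y|X)

Left side — joint entropy directly:
H(X,Y) = -Σ p(x,y) log p(x,y) = 2.4677 bits

Right side — compute H(Y|X) from the conditional distributions:
P(X) = (2/7, 1/2, 3/14), so H(X) = 1.4926 bits
H(Y|X) = Σ_x P(X=x) · H(Y|X=x):
  P(Y|X=0) = (1/2, 1/2), H(Y|X=0) = 1.0000, weight P(X=0) = 2/7
  P(Y|X=1) = (4/7, 3/7), H(Y|X=1) = 0.9852, weight P(X=1) = 1/2
  P(Y|X=2) = (1/3, 2/3), H(Y|X=2) = 0.9183, weight P(X=2) = 3/14
H(Y|X) = 0.9751 bits

H(X) + H(Y|X) = 1.4926 + 0.9751 = 2.4677 bits

Both sides equal 2.4677 bits. ✓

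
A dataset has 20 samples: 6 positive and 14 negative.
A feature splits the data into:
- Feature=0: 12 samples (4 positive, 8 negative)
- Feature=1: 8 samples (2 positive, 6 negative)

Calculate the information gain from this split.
0.0058 bits

Information Gain = H(Y) - H(Y|Feature)

Before split:
P(positive) = 6/20 = 0.3000
H(Y) = 0.8813 bits

After split:
Feature=0: H = 0.9183 bits (weight = 12/20)
Feature=1: H = 0.8113 bits (weight = 8/20)
H(Y|Feature) = (12/20)×0.9183 + (8/20)×0.8113 = 0.8755 bits

Information Gain = 0.8813 - 0.8755 = 0.0058 bits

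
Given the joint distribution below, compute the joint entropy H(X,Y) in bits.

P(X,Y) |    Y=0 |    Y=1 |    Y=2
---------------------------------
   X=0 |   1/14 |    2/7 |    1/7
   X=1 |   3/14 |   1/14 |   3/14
2.4138 bits

Joint entropy is H(X,Y) = -Σ_{x,y} p(x,y) log p(x,y).

Summing over all non-zero entries:
H(X,Y) = -[1/14·log_2(1/14) + 2/7·log_2(2/7) + 1/7·log_2(1/7) + 3/14·log_2(3/14) + 1/14·log_2(1/14) + 3/14·log_2(3/14)]
H(X,Y) = 2.4138 bits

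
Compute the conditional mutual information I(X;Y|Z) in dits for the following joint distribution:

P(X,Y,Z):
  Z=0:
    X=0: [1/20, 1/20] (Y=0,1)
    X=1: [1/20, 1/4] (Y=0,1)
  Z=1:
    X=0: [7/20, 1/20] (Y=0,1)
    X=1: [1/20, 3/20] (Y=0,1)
0.0604 dits

Conditional mutual information: I(X;Y|Z) = H(X|Z) + H(Y|Z) - H(X,Y|Z)

H(Z) = 0.2923
H(X,Z) = 0.5558 → H(X|Z) = 0.2635
H(Y,Z) = 0.5558 → H(Y|Z) = 0.2635
H(X,Y,Z) = 0.7589 → H(X,Y|Z) = 0.4666

I(X;Y|Z) = 0.2635 + 0.2635 - 0.4666 = 0.0604 dits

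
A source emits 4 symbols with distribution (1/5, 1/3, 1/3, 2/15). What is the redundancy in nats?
0.0633 nats

Redundancy measures how far a source is from maximum entropy:
R = H_max - H(X)

Maximum entropy for 4 symbols: H_max = log_e(4) = 1.3863 nats
Actual entropy: H(X) = 1.3229 nats
Redundancy: R = 1.3863 - 1.3229 = 0.0633 nats

This redundancy represents potential for compression: the source could be compressed by 0.0633 nats per symbol.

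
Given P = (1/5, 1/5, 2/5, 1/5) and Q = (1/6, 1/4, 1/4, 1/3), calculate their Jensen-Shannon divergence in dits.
0.0084 dits

Jensen-Shannon divergence is:
JSD(P||Q) = 0.5 × D_KL(P||M) + 0.5 × D_KL(Q||M)
where M = 0.5 × (P + Q) is the mixture distribution.

M = 0.5 × (1/5, 1/5, 2/5, 1/5) + 0.5 × (1/6, 1/4, 1/4, 1/3) = (0.183333, 9/40, 13/40, 4/15)

D_KL(P||M) = 0.0084 dits
D_KL(Q||M) = 0.0084 dits

JSD(P||Q) = 0.5 × 0.0084 + 0.5 × 0.0084 = 0.0084 dits

Unlike KL divergence, JSD is symmetric and bounded: 0 ≤ JSD ≤ log(2).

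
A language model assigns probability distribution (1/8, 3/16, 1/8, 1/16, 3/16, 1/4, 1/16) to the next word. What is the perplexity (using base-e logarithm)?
6.3013

Perplexity is e^H (or exp(H) for natural log).

First, H = -Σ p log p = 1.8407 nats
Perplexity = e^1.8407 = 6.3013

Interpretation: The model's uncertainty is equivalent to choosing uniformly among 6.3 options.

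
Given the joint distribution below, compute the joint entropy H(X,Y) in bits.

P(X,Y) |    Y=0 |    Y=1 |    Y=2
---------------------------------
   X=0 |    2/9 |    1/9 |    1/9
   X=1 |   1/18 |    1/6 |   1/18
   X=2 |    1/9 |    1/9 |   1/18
3.0169 bits

Joint entropy is H(X,Y) = -Σ_{x,y} p(x,y) log p(x,y).

Summing over all non-zero entries:
H(X,Y) = -[2/9·log_2(2/9) + 1/9·log_2(1/9) + 1/9·log_2(1/9) + 1/18·log_2(1/18) + 1/6·log_2(1/6) + 1/18·log_2(1/18) + 1/9·log_2(1/9) + 1/9·log_2(1/9) + 1/18·log_2(1/18)]
H(X,Y) = 3.0169 bits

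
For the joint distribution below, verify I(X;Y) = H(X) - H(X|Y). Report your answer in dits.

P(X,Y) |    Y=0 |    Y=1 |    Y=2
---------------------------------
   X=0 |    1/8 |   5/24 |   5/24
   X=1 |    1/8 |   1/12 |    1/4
I(X;Y) = 0.0113 dits

Mutual information has multiple equivalent forms:
- I(X;Y) = H(X) - H(X|Y)
- I(X;Y) = H(Y) - H(Y|X)
- I(X;Y) = H(X) + H(Y) - H(X,Y)

Computing all quantities:
H(X) = 0.2995, H(Y) = 0.4619, H(X,Y) = 0.7501
H(X|Y) = 0.2882, H(Y|X) = 0.4505

Verification:
H(X) - H(X|Y) = 0.2995 - 0.2882 = 0.0113
H(Y) - H(Y|X) = 0.4619 - 0.4505 = 0.0113
H(X) + H(Y) - H(X,Y) = 0.2995 + 0.4619 - 0.7501 = 0.0113

All forms give I(X;Y) = 0.0113 dits. ✓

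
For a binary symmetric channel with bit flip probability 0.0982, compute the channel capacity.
0.5367 bits

For a binary symmetric channel (BSC) with error probability p:
Capacity C = 1 - H(p) bits per symbol

where H(p) = -p log₂(p) - (1-p) log₂(1-p) is the binary entropy function.

H(0.0982) = 0.4633 bits
C = 1 - 0.4633 = 0.5367 bits per symbol

This means we can reliably transmit up to 0.5367 bits of information per channel use.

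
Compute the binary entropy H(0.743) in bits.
0.8222 bits

The binary entropy function is:
H(p) = -p log(p) - (1-p) log(1-p)

H(0.743) = -0.743 × log_2(0.743) - 0.257 × log_2(0.257)
H(0.743) = 0.8222 bits

Note: Binary entropy is maximized at p=0.5 (H=1 bit) and minimized at p=0 or p=1 (H=0).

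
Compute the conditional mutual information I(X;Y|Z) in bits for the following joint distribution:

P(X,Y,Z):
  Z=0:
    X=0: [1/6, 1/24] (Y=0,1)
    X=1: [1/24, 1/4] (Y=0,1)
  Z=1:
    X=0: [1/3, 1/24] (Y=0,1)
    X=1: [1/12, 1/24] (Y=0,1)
0.1885 bits

Conditional mutual information: I(X;Y|Z) = H(X|Z) + H(Y|Z) - H(X,Y|Z)

H(Z) = 1.0000
H(X,Z) = 1.8956 → H(X|Z) = 0.8956
H(Y,Z) = 1.8149 → H(Y|Z) = 0.8149
H(X,Y,Z) = 2.5221 → H(X,Y|Z) = 1.5221

I(X;Y|Z) = 0.8956 + 0.8149 - 1.5221 = 0.1885 bits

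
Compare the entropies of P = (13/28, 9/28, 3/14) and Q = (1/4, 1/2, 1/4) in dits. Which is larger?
P

Computing entropies in dits:
H(P) = 0.4565
H(Q) = 0.4515

Distribution P has higher entropy.

Intuition: The distribution closer to uniform (more spread out) has higher entropy.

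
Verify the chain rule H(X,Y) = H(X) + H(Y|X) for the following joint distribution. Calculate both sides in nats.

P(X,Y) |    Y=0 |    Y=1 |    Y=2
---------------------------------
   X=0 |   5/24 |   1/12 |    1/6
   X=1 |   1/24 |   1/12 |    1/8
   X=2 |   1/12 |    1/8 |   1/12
H(X,Y) = 2.1060, H(X) = 1.0635, H(Y|X) = 1.0425 (all in nats)

Chain rule: H(X,Y) = H(X) + H(Y|X)

Left side — joint entropy directly:
H(X,Y) = -Σ p(x,y) log p(x,y) = 2.1060 nats

Right side — compute H(Y|X) from the conditional distributions:
P(X) = (11/24, 1/4, 7/24), so H(X) = 1.0635 nats
H(Y|X) = Σ_x P(X=x) · H(Y|X=x):
  P(Y|X=0) = (5/11, 2/11, 4/11), H(Y|X=0) = 1.0362, weight P(X=0) = 11/24
  P(Y|X=1) = (1/6, 1/3, 1/2), H(Y|X=1) = 1.0114, weight P(X=1) = 1/4
  P(Y|X=2) = (2/7, 3/7, 2/7), H(Y|X=2) = 1.0790, weight P(X=2) = 7/24
H(Y|X) = 1.0425 nats

H(X) + H(Y|X) = 1.0635 + 1.0425 = 2.1060 nats

Both sides equal 2.1060 nats. ✓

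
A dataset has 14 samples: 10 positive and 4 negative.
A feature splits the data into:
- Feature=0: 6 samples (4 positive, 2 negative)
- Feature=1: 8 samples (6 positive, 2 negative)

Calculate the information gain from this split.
0.0060 bits

Information Gain = H(Y) - H(Y|Feature)

Before split:
P(positive) = 10/14 = 0.7143
H(Y) = 0.8631 bits

After split:
Feature=0: H = 0.9183 bits (weight = 6/14)
Feature=1: H = 0.8113 bits (weight = 8/14)
H(Y|Feature) = (6/14)×0.9183 + (8/14)×0.8113 = 0.8571 bits

Information Gain = 0.8631 - 0.8571 = 0.0060 bits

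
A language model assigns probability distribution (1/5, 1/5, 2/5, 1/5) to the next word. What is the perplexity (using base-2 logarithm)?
3.7893

Perplexity is 2^H (or exp(H) for natural log).

First, H = -Σ p log p = 1.9219 bits
Perplexity = 2^1.9219 = 3.7893

Interpretation: The model's uncertainty is equivalent to choosing uniformly among 3.8 options.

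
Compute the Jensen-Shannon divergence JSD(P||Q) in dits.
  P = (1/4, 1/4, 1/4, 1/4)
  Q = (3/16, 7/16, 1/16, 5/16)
0.0204 dits

Jensen-Shannon divergence is:
JSD(P||Q) = 0.5 × D_KL(P||M) + 0.5 × D_KL(Q||M)
where M = 0.5 × (P + Q) is the mixture distribution.

M = 0.5 × (1/4, 1/4, 1/4, 1/4) + 0.5 × (3/16, 7/16, 1/16, 5/16) = (7/32, 11/32, 5/32, 9/32)

D_KL(P||M) = 0.0182 dits
D_KL(Q||M) = 0.0227 dits

JSD(P||Q) = 0.5 × 0.0182 + 0.5 × 0.0227 = 0.0204 dits

Unlike KL divergence, JSD is symmetric and bounded: 0 ≤ JSD ≤ log(2).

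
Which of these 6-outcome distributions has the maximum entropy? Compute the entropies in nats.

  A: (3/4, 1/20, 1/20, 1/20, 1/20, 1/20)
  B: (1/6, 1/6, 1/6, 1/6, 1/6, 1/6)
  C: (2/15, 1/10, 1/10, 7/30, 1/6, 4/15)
B

For a discrete distribution over n outcomes, entropy is maximized by the uniform distribution.

Computing entropies:
H(A) = 0.9647 nats
H(B) = 1.7918 nats
H(C) = 1.7198 nats

The uniform distribution (where all probabilities equal 1/6) achieves the maximum entropy of log_e(6) = 1.7918 nats.

Distribution B has the highest entropy.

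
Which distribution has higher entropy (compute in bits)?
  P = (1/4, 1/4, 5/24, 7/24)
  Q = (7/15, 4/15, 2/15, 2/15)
P

Computing entropies in bits:
H(P) = 1.9899
H(Q) = 1.7968

Distribution P has higher entropy.

Intuition: The distribution closer to uniform (more spread out) has higher entropy.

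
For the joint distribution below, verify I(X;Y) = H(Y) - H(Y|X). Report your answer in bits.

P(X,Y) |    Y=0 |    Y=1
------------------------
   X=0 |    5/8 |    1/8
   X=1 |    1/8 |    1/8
I(X;Y) = 0.0738 bits

Mutual information has multiple equivalent forms:
- I(X;Y) = H(X) - H(X|Y)
- I(X;Y) = H(Y) - H(Y|X)
- I(X;Y) = H(X) + H(Y) - H(X,Y)

Computing all quantities:
H(X) = 0.8113, H(Y) = 0.8113, H(X,Y) = 1.5488
H(X|Y) = 0.7375, H(Y|X) = 0.7375

Verification:
H(X) - H(X|Y) = 0.8113 - 0.7375 = 0.0738
H(Y) - H(Y|X) = 0.8113 - 0.7375 = 0.0738
H(X) + H(Y) - H(X,Y) = 0.8113 + 0.8113 - 1.5488 = 0.0738

All forms give I(X;Y) = 0.0738 bits. ✓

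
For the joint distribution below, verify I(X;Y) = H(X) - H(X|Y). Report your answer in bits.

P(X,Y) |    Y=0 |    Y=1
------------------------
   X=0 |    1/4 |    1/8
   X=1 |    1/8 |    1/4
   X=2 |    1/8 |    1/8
I(X;Y) = 0.0613 bits

Mutual information has multiple equivalent forms:
- I(X;Y) = H(X) - H(X|Y)
- I(X;Y) = H(Y) - H(Y|X)
- I(X;Y) = H(X) + H(Y) - H(X,Y)

Computing all quantities:
H(X) = 1.5613, H(Y) = 1.0000, H(X,Y) = 2.5000
H(X|Y) = 1.5000, H(Y|X) = 0.9387

Verification:
H(X) - H(X|Y) = 1.5613 - 1.5000 = 0.0613
H(Y) - H(Y|X) = 1.0000 - 0.9387 = 0.0613
H(X) + H(Y) - H(X,Y) = 1.5613 + 1.0000 - 2.5000 = 0.0613

All forms give I(X;Y) = 0.0613 bits. ✓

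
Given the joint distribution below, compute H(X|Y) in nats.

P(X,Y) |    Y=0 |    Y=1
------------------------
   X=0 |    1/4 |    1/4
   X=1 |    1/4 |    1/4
0.6931 nats

Using the chain rule: H(X|Y) = H(X,Y) - H(Y)

First, compute H(X,Y) = 1.3863 nats

Marginal P(Y) = (1/2, 1/2)
H(Y) = 0.6931 nats

H(X|Y) = H(X,Y) - H(Y) = 1.3863 - 0.6931 = 0.6931 nats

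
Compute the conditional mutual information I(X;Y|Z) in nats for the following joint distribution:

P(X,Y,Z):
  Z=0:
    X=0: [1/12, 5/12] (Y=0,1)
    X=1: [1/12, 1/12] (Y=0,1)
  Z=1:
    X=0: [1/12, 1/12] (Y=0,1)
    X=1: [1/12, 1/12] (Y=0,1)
0.0341 nats

Conditional mutual information: I(X;Y|Z) = H(X|Z) + H(Y|Z) - H(X,Y|Z)

H(Z) = 0.6365
H(X,Z) = 1.2425 → H(X|Z) = 0.6059
H(Y,Z) = 1.2425 → H(Y|Z) = 0.6059
H(X,Y,Z) = 1.8143 → H(X,Y|Z) = 1.1778

I(X;Y|Z) = 0.6059 + 0.6059 - 1.1778 = 0.0341 nats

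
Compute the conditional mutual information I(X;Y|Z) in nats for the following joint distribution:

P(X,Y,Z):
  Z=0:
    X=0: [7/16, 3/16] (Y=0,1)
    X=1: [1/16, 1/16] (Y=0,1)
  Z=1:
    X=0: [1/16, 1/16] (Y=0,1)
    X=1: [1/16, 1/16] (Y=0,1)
0.0090 nats

Conditional mutual information: I(X;Y|Z) = H(X|Z) + H(Y|Z) - H(X,Y|Z)

H(Z) = 0.5623
H(X,Z) = 1.0735 → H(X|Z) = 0.5112
H(Y,Z) = 1.2130 → H(Y|Z) = 0.6507
H(X,Y,Z) = 1.7153 → H(X,Y|Z) = 1.1529

I(X;Y|Z) = 0.5112 + 0.6507 - 1.1529 = 0.0090 nats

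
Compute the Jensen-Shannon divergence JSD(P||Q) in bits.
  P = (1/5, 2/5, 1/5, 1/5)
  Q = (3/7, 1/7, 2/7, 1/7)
0.0854 bits

Jensen-Shannon divergence is:
JSD(P||Q) = 0.5 × D_KL(P||M) + 0.5 × D_KL(Q||M)
where M = 0.5 × (P + Q) is the mixture distribution.

M = 0.5 × (1/5, 2/5, 1/5, 1/5) + 0.5 × (3/7, 1/7, 2/7, 1/7) = (11/35, 0.271429, 0.242857, 6/35)

D_KL(P||M) = 0.0818 bits
D_KL(Q||M) = 0.0889 bits

JSD(P||Q) = 0.5 × 0.0818 + 0.5 × 0.0889 = 0.0854 bits

Unlike KL divergence, JSD is symmetric and bounded: 0 ≤ JSD ≤ log(2).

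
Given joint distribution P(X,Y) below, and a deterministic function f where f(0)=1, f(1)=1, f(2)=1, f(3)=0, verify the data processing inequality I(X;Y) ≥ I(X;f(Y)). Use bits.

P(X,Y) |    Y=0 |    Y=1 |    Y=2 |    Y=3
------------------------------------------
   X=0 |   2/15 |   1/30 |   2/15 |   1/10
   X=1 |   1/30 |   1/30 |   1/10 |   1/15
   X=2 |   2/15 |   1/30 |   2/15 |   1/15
I(X;Y) = 0.0334, I(X;f(Y)) = 0.0071, inequality holds: 0.0334 ≥ 0.0071

Data Processing Inequality: For any Markov chain X → Y → Z, we have I(X;Y) ≥ I(X;Z).

Here Z = f(Y) is a deterministic function of Y, forming X → Y → Z.

Original I(X;Y) = 0.0334 bits

After applying f:
P(X,Z) where Z=f(Y):
- P(X,Z=0) = P(X,Y=3)
- P(X,Z=1) = P(X,Y=0) + P(X,Y=1) + P(X,Y=2)

I(X;Z) = I(X;f(Y)) = 0.0071 bits

Verification: 0.0334 ≥ 0.0071 ✓

Information cannot be created by processing; the function f can only lose information about X.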